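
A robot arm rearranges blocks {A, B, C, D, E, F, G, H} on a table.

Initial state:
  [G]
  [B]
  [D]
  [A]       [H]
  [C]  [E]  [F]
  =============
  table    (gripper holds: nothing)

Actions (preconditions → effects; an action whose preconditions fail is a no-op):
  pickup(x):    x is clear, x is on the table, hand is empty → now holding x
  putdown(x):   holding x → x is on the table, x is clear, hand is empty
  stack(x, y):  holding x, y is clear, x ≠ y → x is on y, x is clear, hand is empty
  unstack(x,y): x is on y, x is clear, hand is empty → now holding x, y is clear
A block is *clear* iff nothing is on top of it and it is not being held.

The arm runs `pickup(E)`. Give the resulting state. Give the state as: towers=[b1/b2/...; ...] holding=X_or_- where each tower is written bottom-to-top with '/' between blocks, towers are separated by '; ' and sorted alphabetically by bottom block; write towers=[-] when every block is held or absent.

towers=[C/A/D/B/G; F/H] holding=E

before: towers=[C/A/D/B/G; E; F/H] holding=-
pre[pickup(E)]: clear(E) yes, ontable(E) yes, handempty yes
all met → apply pickup(E)
after:  towers=[C/A/D/B/G; F/H] holding=E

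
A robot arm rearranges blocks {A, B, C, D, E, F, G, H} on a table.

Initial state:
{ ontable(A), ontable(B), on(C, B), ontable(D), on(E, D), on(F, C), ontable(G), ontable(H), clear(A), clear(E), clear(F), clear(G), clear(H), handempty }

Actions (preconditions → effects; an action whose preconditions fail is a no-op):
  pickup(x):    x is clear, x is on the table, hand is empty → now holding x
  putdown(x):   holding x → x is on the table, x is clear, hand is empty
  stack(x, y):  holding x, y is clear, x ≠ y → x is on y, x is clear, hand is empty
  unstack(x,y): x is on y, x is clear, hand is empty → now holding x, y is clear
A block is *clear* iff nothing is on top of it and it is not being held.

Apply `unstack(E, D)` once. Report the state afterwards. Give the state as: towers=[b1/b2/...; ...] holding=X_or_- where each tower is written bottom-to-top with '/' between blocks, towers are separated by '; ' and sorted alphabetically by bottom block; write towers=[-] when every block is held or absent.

towers=[A; B/C/F; D; G; H] holding=E

before: towers=[A; B/C/F; D/E; G; H] holding=-
pre[unstack(E, D)]: on(E,D) ✓, clear(E) ✓, handempty ✓
all met → apply unstack(E, D)
after:  towers=[A; B/C/F; D; G; H] holding=E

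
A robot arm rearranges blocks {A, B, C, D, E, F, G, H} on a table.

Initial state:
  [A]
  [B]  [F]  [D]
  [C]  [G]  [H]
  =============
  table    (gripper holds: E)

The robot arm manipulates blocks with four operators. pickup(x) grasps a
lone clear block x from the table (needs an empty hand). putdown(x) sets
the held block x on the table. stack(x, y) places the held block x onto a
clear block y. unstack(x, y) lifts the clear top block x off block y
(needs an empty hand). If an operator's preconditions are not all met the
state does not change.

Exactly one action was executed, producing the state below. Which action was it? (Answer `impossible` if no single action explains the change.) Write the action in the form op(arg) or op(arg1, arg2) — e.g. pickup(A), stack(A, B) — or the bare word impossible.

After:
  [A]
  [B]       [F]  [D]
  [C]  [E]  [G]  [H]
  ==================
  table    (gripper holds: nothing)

putdown(E)

target: towers=[C/B/A; E; G/F; H/D] holding=-
        putdown(E) → towers=[C/B/A; E; G/F; H/D] holding=-  ← match
       stack(E, A) → towers=[C/B/A/E; G/F; H/D] holding=-
       stack(E, F) → towers=[C/B/A; G/F/E; H/D] holding=-
       stack(E, D) → towers=[C/B/A; G/F; H/D/E] holding=-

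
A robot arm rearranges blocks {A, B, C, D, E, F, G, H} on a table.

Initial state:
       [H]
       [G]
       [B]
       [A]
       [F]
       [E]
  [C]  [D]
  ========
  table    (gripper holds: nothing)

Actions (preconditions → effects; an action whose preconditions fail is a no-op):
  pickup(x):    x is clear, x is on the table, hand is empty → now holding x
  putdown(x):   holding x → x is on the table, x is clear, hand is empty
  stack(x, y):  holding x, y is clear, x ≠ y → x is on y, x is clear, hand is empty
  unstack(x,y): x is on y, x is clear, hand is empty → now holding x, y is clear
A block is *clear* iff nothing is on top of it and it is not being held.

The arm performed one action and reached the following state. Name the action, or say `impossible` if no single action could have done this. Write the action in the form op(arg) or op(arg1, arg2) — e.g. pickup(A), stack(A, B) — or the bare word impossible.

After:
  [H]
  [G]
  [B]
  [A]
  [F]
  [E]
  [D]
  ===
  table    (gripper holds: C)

pickup(C)

target: towers=[D/E/F/A/B/G/H] holding=C
     unstack(H, G) → towers=[C; D/E/F/A/B/G] holding=H
         pickup(C) → towers=[D/E/F/A/B/G/H] holding=C  ← match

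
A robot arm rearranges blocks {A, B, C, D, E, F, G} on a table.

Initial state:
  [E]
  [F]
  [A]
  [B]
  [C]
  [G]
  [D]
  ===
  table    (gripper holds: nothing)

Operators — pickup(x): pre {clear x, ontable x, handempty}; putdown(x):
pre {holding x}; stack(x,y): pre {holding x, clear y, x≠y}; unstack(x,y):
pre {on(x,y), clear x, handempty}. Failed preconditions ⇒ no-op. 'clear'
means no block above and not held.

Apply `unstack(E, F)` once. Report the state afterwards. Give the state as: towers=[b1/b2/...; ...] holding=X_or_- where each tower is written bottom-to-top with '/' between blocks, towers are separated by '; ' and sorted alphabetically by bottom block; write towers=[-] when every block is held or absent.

before: towers=[D/G/C/B/A/F/E] holding=-
pre[unstack(E, F)]: on(E,F) yes, clear(E) yes, handempty yes
all met → apply unstack(E, F)
after:  towers=[D/G/C/B/A/F] holding=E

towers=[D/G/C/B/A/F] holding=E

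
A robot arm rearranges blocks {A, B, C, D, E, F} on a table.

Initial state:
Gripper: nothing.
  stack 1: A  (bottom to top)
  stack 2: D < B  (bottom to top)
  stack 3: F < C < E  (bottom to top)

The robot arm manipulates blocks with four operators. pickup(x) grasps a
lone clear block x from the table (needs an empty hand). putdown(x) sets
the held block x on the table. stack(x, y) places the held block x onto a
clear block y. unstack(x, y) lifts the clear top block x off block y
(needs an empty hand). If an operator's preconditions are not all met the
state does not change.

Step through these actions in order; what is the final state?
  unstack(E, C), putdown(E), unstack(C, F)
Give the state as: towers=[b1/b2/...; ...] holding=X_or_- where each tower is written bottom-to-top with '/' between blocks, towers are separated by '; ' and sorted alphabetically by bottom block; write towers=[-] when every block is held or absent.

towers=[A; D/B; E; F] holding=C

step 1 (unstack(E, C)): towers=[A; D/B; F/C] holding=E
step 2 (putdown(E)): towers=[A; D/B; E; F/C] holding=-
step 3 (unstack(C, F)): towers=[A; D/B; E; F] holding=C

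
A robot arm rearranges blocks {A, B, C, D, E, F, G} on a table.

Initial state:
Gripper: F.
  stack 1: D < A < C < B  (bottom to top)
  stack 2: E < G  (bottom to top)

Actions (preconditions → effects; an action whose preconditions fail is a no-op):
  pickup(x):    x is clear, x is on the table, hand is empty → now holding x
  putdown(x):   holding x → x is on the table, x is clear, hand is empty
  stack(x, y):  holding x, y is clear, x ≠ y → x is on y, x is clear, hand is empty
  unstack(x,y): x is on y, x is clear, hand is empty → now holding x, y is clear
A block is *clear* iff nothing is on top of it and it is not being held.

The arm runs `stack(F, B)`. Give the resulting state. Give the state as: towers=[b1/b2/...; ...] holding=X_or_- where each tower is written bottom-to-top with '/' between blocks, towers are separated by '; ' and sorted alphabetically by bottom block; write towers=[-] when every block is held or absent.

before: towers=[D/A/C/B; E/G] holding=F
pre[stack(F, B)]: holding(F) ✓, clear(B) ✓, F≠B ✓
all met → apply stack(F, B)
after:  towers=[D/A/C/B/F; E/G] holding=-

towers=[D/A/C/B/F; E/G] holding=-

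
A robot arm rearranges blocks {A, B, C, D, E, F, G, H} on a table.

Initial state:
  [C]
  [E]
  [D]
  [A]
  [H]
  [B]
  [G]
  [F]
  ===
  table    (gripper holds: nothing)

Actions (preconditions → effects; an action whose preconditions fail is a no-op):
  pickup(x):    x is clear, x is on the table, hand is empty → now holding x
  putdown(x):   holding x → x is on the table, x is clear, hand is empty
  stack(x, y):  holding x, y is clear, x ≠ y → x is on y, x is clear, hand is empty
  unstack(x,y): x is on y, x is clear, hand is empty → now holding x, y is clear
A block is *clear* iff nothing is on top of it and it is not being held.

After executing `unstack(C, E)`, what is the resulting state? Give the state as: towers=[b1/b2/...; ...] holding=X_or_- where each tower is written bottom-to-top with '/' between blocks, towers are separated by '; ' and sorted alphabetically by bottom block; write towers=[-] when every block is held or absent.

towers=[F/G/B/H/A/D/E] holding=C

before: towers=[F/G/B/H/A/D/E/C] holding=-
pre[unstack(C, E)]: on(C,E) yes, clear(C) yes, handempty yes
all met → apply unstack(C, E)
after:  towers=[F/G/B/H/A/D/E] holding=C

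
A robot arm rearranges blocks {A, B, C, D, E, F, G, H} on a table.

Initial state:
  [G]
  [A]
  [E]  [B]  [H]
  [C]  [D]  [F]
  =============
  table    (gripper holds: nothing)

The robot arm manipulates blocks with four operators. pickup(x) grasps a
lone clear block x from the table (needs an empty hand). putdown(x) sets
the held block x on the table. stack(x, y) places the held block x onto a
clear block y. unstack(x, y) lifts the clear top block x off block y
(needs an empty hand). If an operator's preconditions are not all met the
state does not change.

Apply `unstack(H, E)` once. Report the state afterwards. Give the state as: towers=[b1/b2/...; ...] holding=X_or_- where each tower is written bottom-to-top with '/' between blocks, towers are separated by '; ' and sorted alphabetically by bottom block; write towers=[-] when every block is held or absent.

towers=[C/E/A/G; D/B; F/H] holding=-

before: towers=[C/E/A/G; D/B; F/H] holding=-
pre[unstack(H, E)]: on(H,E) no, clear(H) yes, handempty yes
on(H,E) unmet → unstack(H, E) is a no-op
after:  towers=[C/E/A/G; D/B; F/H] holding=-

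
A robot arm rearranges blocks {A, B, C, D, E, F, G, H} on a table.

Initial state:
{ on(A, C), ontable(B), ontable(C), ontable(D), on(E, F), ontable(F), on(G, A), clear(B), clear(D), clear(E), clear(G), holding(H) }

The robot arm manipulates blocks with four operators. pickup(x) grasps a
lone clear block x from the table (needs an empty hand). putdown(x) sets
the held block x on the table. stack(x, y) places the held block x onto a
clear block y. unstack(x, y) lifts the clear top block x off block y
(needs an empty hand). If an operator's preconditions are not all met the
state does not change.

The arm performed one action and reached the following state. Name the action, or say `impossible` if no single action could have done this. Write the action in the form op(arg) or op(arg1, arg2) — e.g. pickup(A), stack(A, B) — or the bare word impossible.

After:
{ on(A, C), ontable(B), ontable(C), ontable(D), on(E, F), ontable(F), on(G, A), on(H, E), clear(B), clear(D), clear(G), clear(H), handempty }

target: towers=[B; C/A/G; D; F/E/H] holding=-
        putdown(H) → towers=[B; C/A/G; D; F/E; H] holding=-
       stack(H, G) → towers=[B; C/A/G/H; D; F/E] holding=-
       stack(H, E) → towers=[B; C/A/G; D; F/E/H] holding=-  ← match
       stack(H, B) → towers=[B/H; C/A/G; D; F/E] holding=-
       stack(H, D) → towers=[B; C/A/G; D/H; F/E] holding=-

stack(H, E)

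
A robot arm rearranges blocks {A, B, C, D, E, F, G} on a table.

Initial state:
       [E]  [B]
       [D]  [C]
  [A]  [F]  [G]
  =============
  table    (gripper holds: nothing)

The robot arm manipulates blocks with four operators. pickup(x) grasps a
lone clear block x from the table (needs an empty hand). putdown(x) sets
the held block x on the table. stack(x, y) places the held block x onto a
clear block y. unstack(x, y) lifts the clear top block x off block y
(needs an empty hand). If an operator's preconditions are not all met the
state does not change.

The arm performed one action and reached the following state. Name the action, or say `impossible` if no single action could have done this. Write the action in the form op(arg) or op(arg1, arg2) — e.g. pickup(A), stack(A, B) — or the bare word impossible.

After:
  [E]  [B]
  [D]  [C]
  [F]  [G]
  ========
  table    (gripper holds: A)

target: towers=[F/D/E; G/C/B] holding=A
     unstack(B, C) → towers=[A; F/D/E; G/C] holding=B
         pickup(A) → towers=[F/D/E; G/C/B] holding=A  ← match
     unstack(E, D) → towers=[A; F/D; G/C/B] holding=E

pickup(A)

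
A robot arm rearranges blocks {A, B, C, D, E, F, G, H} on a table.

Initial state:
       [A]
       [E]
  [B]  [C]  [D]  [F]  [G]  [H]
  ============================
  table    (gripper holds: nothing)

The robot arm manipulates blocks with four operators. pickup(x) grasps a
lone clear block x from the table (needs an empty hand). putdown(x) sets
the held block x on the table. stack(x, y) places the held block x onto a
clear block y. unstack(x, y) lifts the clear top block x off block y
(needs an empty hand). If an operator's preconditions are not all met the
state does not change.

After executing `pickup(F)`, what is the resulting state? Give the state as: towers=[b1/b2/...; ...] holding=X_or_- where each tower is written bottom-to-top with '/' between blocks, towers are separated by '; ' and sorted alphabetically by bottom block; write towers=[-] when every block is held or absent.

before: towers=[B; C/E/A; D; F; G; H] holding=-
pre[pickup(F)]: clear(F) yes, ontable(F) yes, handempty yes
all met → apply pickup(F)
after:  towers=[B; C/E/A; D; G; H] holding=F

towers=[B; C/E/A; D; G; H] holding=F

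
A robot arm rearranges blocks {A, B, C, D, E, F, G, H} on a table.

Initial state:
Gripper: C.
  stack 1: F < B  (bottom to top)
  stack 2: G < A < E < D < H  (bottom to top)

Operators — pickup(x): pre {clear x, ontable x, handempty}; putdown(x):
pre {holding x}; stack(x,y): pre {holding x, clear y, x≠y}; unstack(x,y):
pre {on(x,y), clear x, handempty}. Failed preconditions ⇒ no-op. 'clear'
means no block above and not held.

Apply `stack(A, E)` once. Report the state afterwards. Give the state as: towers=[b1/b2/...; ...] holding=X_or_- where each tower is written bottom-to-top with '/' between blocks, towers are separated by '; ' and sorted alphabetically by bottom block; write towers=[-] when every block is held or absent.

before: towers=[F/B; G/A/E/D/H] holding=C
pre[stack(A, E)]: holding(A) fail, clear(E) fail, A≠E ok
holding(A), clear(E) unmet → stack(A, E) is a no-op
after:  towers=[F/B; G/A/E/D/H] holding=C

towers=[F/B; G/A/E/D/H] holding=C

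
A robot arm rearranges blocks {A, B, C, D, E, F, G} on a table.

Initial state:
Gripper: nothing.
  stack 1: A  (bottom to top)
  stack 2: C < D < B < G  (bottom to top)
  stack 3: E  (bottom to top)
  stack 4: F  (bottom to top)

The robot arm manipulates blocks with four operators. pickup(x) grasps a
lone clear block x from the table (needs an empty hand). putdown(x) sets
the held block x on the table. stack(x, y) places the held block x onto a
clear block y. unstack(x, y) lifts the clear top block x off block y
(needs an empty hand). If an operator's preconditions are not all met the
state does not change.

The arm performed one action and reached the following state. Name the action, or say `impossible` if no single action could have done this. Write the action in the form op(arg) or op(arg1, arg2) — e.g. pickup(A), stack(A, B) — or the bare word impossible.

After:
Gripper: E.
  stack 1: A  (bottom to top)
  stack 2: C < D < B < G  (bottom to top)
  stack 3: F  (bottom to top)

pickup(E)

target: towers=[A; C/D/B/G; F] holding=E
         pickup(F) → towers=[A; C/D/B/G; E] holding=F
     unstack(G, B) → towers=[A; C/D/B; E; F] holding=G
         pickup(A) → towers=[C/D/B/G; E; F] holding=A
         pickup(E) → towers=[A; C/D/B/G; F] holding=E  ← match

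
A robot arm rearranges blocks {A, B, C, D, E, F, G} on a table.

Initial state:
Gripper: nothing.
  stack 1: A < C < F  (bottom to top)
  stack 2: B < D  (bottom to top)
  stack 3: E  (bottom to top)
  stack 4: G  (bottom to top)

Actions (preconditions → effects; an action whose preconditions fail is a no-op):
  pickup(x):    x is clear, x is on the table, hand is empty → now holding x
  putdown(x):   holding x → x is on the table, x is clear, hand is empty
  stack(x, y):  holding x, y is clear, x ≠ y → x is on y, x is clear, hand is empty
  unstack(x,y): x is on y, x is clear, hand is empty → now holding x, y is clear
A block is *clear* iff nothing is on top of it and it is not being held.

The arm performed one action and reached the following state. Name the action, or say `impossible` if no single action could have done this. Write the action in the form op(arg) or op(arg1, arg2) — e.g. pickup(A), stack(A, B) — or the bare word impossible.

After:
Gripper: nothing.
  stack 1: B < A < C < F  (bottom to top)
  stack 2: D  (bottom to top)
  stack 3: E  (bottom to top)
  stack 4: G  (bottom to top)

target: towers=[B/A/C/F; D; E; G] holding=-
     unstack(F, C) → towers=[A/C; B/D; E; G] holding=F
         pickup(G) → towers=[A/C/F; B/D; E] holding=G
     unstack(D, B) → towers=[A/C/F; B; E; G] holding=D
         pickup(E) → towers=[A/C/F; B/D; G] holding=E
none of the 4 applicable actions match → impossible

impossible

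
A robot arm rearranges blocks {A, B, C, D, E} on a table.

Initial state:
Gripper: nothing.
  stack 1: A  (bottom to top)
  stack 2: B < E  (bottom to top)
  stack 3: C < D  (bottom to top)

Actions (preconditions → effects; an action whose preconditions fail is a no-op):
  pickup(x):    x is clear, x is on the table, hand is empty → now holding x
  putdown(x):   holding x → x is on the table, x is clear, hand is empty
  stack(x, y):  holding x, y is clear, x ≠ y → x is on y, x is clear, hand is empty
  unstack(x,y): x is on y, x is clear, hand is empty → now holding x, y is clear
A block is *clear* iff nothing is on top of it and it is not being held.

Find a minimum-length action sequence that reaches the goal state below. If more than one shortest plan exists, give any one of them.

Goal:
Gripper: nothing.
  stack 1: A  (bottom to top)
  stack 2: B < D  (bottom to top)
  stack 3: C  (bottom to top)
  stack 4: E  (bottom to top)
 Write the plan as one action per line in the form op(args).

unstack(E, B)
putdown(E)
unstack(D, C)
stack(D, B)

step 1 (unstack(E, B)): towers=[A; B; C/D] holding=E
step 2 (putdown(E)): towers=[A; B; C/D; E] holding=-
step 3 (unstack(D, C)): towers=[A; B; C; E] holding=D
step 4 (stack(D, B)): towers=[A; B/D; C; E] holding=-
goal check: towers=[A; B/D; C; E] holding=- — reached (length 4, optimal by BFS)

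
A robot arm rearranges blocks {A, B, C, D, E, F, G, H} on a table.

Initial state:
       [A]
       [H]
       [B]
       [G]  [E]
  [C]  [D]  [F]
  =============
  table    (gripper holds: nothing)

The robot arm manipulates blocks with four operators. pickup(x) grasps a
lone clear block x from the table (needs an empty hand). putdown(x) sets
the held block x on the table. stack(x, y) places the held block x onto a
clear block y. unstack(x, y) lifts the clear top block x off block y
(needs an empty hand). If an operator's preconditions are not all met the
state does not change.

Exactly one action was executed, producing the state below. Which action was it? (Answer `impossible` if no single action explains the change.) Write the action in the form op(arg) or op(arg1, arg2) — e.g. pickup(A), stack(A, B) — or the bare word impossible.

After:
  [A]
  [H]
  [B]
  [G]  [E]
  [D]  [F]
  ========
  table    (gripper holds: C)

target: towers=[D/G/B/H/A; F/E] holding=C
     unstack(A, H) → towers=[C; D/G/B/H; F/E] holding=A
     unstack(E, F) → towers=[C; D/G/B/H/A; F] holding=E
         pickup(C) → towers=[D/G/B/H/A; F/E] holding=C  ← match

pickup(C)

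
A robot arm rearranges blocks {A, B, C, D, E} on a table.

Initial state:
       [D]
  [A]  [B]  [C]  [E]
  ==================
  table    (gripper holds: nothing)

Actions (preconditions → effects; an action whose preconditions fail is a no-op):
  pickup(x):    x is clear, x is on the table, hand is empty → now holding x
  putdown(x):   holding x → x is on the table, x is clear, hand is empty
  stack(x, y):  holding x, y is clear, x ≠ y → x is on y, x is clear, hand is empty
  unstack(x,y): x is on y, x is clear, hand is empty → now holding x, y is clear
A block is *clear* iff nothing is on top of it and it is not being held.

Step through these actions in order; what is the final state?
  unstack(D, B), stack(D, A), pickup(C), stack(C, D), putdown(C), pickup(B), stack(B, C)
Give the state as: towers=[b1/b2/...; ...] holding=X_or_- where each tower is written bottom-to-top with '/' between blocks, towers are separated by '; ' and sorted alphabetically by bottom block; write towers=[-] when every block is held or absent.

towers=[A/D/C/B; E] holding=-

step 1 (unstack(D, B)): towers=[A; B; C; E] holding=D
step 2 (stack(D, A)): towers=[A/D; B; C; E] holding=-
step 3 (pickup(C)): towers=[A/D; B; E] holding=C
step 4 (stack(C, D)): towers=[A/D/C; B; E] holding=-
step 5 (putdown(C)) [no-op]: towers=[A/D/C; B; E] holding=-
step 6 (pickup(B)): towers=[A/D/C; E] holding=B
step 7 (stack(B, C)): towers=[A/D/C/B; E] holding=-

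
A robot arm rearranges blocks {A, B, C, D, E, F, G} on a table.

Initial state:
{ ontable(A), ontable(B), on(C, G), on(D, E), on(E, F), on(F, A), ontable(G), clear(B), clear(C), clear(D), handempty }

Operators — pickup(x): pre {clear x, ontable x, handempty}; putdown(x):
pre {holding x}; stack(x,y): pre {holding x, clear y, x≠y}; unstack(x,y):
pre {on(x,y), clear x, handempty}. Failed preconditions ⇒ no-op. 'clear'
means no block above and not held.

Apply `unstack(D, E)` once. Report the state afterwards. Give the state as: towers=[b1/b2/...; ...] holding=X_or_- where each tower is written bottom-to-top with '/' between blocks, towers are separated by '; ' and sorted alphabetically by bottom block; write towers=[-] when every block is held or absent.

towers=[A/F/E; B; G/C] holding=D

before: towers=[A/F/E/D; B; G/C] holding=-
pre[unstack(D, E)]: on(D,E) ✓, clear(D) ✓, handempty ✓
all met → apply unstack(D, E)
after:  towers=[A/F/E; B; G/C] holding=D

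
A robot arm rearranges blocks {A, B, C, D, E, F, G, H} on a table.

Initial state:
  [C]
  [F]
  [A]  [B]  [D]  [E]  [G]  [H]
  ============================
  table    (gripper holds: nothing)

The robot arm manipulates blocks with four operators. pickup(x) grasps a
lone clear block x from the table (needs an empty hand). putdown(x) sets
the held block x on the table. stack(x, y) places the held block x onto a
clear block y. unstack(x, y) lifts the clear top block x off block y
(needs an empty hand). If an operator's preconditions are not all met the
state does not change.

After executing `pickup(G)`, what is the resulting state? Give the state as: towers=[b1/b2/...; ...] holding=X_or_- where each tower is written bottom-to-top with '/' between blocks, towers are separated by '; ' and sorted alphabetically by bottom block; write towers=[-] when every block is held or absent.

towers=[A/F/C; B; D; E; H] holding=G

before: towers=[A/F/C; B; D; E; G; H] holding=-
pre[pickup(G)]: clear(G) ✓, ontable(G) ✓, handempty ✓
all met → apply pickup(G)
after:  towers=[A/F/C; B; D; E; H] holding=G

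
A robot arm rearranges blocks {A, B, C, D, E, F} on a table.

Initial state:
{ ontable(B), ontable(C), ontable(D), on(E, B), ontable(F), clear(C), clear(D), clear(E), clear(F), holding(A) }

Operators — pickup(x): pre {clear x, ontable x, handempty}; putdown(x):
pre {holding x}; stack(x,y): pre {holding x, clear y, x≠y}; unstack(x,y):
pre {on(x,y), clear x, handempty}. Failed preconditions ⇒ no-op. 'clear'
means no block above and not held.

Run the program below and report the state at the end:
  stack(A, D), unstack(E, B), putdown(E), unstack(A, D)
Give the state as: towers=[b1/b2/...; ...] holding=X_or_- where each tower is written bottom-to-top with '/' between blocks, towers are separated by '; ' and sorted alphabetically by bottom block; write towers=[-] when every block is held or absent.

towers=[B; C; D; E; F] holding=A

step 1 (stack(A, D)): towers=[B/E; C; D/A; F] holding=-
step 2 (unstack(E, B)): towers=[B; C; D/A; F] holding=E
step 3 (putdown(E)): towers=[B; C; D/A; E; F] holding=-
step 4 (unstack(A, D)): towers=[B; C; D; E; F] holding=A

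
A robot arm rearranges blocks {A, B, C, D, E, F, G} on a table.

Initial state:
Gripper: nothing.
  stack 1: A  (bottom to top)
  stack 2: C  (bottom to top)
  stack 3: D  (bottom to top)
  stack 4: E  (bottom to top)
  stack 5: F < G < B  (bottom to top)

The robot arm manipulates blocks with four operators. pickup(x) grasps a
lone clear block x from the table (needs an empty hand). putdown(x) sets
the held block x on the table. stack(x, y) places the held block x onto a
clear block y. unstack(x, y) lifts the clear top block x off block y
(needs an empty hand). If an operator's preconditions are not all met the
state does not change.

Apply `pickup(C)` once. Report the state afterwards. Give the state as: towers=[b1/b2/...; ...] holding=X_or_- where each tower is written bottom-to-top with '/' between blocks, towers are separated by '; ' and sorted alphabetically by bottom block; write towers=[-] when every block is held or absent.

before: towers=[A; C; D; E; F/G/B] holding=-
pre[pickup(C)]: clear(C) ok, ontable(C) ok, handempty ok
all met → apply pickup(C)
after:  towers=[A; D; E; F/G/B] holding=C

towers=[A; D; E; F/G/B] holding=C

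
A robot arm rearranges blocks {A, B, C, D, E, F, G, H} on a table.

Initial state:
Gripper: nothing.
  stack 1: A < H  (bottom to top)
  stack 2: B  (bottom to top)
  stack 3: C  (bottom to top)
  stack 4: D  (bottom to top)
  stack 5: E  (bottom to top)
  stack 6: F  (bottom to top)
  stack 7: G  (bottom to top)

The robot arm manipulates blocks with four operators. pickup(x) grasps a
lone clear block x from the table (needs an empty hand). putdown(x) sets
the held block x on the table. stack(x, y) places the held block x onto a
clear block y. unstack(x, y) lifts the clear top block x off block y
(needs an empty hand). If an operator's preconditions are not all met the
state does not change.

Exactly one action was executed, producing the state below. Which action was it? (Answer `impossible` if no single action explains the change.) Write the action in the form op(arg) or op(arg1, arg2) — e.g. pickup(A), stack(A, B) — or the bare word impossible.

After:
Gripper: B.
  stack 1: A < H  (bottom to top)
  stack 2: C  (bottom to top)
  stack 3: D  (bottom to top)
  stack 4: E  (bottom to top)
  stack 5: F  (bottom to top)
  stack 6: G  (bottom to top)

pickup(B)

target: towers=[A/H; C; D; E; F; G] holding=B
         pickup(G) → towers=[A/H; B; C; D; E; F] holding=G
         pickup(E) → towers=[A/H; B; C; D; F; G] holding=E
     unstack(H, A) → towers=[A; B; C; D; E; F; G] holding=H
         pickup(B) → towers=[A/H; C; D; E; F; G] holding=B  ← match
         pickup(F) → towers=[A/H; B; C; D; E; G] holding=F
         pickup(D) → towers=[A/H; B; C; E; F; G] holding=D
         pickup(C) → towers=[A/H; B; D; E; F; G] holding=C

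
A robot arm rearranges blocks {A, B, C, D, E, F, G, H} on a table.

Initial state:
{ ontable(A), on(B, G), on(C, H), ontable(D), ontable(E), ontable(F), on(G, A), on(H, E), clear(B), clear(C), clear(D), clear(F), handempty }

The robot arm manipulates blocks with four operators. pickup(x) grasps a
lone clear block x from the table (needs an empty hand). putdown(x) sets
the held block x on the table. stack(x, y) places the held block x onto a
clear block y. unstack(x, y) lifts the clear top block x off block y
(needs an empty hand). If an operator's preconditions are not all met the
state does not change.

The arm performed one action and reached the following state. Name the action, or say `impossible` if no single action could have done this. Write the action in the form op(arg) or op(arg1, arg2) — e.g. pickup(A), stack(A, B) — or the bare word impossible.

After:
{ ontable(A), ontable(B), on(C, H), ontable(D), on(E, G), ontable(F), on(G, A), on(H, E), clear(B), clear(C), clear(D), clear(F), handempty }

impossible

target: towers=[A/G/E/H/C; B; D; F] holding=-
     unstack(B, G) → towers=[A/G; D; E/H/C; F] holding=B
         pickup(F) → towers=[A/G/B; D; E/H/C] holding=F
         pickup(D) → towers=[A/G/B; E/H/C; F] holding=D
     unstack(C, H) → towers=[A/G/B; D; E/H; F] holding=C
none of the 4 applicable actions match → impossible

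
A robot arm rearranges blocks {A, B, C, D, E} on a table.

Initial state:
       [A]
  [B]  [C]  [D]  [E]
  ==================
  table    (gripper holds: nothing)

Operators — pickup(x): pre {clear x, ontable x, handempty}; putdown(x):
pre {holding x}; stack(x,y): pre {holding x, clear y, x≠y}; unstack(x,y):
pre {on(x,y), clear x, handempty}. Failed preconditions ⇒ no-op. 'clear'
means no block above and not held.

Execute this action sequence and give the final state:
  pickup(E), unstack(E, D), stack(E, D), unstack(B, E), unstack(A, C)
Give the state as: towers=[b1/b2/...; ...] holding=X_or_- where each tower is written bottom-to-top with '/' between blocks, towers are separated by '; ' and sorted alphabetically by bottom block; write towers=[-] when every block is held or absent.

step 1 (pickup(E)): towers=[B; C/A; D] holding=E
step 2 (unstack(E, D)) [no-op]: towers=[B; C/A; D] holding=E
step 3 (stack(E, D)): towers=[B; C/A; D/E] holding=-
step 4 (unstack(B, E)) [no-op]: towers=[B; C/A; D/E] holding=-
step 5 (unstack(A, C)): towers=[B; C; D/E] holding=A

towers=[B; C; D/E] holding=A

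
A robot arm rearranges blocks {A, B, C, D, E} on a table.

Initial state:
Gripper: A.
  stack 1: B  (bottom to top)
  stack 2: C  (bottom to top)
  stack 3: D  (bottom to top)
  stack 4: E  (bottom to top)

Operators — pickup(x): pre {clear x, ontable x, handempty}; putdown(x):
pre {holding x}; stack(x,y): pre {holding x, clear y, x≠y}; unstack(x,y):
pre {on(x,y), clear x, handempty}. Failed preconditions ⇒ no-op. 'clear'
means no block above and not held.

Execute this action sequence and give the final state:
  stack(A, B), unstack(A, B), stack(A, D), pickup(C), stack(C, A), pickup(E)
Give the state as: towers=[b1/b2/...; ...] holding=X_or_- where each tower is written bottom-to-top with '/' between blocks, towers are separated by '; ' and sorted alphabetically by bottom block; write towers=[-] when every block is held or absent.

towers=[B; D/A/C] holding=E

step 1 (stack(A, B)): towers=[B/A; C; D; E] holding=-
step 2 (unstack(A, B)): towers=[B; C; D; E] holding=A
step 3 (stack(A, D)): towers=[B; C; D/A; E] holding=-
step 4 (pickup(C)): towers=[B; D/A; E] holding=C
step 5 (stack(C, A)): towers=[B; D/A/C; E] holding=-
step 6 (pickup(E)): towers=[B; D/A/C] holding=E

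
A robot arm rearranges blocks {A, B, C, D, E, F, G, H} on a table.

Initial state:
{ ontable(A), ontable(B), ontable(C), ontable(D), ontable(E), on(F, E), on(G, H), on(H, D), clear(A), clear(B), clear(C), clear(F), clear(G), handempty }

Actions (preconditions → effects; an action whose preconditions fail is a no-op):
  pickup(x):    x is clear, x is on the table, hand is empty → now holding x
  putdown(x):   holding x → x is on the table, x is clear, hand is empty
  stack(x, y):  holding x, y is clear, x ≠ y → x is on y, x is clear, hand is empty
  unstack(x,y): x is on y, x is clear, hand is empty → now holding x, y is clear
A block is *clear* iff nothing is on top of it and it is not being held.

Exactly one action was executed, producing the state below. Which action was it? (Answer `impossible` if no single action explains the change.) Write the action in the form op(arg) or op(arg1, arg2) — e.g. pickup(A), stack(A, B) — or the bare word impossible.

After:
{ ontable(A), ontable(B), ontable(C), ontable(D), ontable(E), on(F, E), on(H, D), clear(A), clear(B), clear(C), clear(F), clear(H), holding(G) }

unstack(G, H)

target: towers=[A; B; C; D/H; E/F] holding=G
     unstack(G, H) → towers=[A; B; C; D/H; E/F] holding=G  ← match
         pickup(A) → towers=[B; C; D/H/G; E/F] holding=A
         pickup(B) → towers=[A; C; D/H/G; E/F] holding=B
     unstack(F, E) → towers=[A; B; C; D/H/G; E] holding=F
         pickup(C) → towers=[A; B; D/H/G; E/F] holding=C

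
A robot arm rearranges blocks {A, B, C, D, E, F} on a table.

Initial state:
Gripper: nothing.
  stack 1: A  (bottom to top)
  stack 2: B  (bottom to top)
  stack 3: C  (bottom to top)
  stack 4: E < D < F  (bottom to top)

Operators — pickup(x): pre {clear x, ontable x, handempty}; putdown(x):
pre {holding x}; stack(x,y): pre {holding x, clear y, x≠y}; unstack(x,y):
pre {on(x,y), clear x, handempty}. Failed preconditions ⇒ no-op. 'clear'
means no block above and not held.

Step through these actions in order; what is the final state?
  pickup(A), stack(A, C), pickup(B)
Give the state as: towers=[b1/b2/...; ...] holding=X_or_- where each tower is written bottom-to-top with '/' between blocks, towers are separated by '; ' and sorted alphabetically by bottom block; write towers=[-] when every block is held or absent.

step 1 (pickup(A)): towers=[B; C; E/D/F] holding=A
step 2 (stack(A, C)): towers=[B; C/A; E/D/F] holding=-
step 3 (pickup(B)): towers=[C/A; E/D/F] holding=B

towers=[C/A; E/D/F] holding=B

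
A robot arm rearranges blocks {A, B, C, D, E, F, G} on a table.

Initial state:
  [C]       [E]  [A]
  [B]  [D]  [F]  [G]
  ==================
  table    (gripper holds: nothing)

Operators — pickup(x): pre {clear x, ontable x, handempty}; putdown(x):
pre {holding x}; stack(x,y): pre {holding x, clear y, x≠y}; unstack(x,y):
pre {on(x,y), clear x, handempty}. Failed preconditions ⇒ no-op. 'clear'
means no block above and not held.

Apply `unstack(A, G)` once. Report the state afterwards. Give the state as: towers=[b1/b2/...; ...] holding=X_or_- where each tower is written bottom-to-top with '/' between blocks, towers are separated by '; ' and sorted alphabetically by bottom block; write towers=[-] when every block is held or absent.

before: towers=[B/C; D; F/E; G/A] holding=-
pre[unstack(A, G)]: on(A,G) ✓, clear(A) ✓, handempty ✓
all met → apply unstack(A, G)
after:  towers=[B/C; D; F/E; G] holding=A

towers=[B/C; D; F/E; G] holding=A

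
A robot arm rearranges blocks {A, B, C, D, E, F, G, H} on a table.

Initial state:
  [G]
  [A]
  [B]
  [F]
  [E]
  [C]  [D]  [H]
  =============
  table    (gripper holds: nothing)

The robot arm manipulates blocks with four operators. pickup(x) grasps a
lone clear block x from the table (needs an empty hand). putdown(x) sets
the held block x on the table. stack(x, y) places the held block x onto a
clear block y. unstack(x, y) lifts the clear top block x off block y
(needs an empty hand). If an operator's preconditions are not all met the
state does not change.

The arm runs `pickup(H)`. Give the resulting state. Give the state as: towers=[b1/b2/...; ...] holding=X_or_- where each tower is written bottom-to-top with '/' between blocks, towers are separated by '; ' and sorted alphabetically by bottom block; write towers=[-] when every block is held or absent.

before: towers=[C/E/F/B/A/G; D; H] holding=-
pre[pickup(H)]: clear(H) yes, ontable(H) yes, handempty yes
all met → apply pickup(H)
after:  towers=[C/E/F/B/A/G; D] holding=H

towers=[C/E/F/B/A/G; D] holding=H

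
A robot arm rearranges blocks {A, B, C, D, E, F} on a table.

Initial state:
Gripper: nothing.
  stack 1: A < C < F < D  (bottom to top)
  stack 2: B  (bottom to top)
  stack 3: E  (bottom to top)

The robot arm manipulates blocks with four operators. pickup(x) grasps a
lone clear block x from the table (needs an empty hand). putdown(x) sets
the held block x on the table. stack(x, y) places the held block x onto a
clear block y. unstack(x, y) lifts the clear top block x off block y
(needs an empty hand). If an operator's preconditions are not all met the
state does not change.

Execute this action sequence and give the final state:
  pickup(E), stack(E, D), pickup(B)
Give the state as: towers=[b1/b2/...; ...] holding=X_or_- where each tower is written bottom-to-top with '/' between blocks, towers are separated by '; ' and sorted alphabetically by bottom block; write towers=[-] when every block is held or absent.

towers=[A/C/F/D/E] holding=B

step 1 (pickup(E)): towers=[A/C/F/D; B] holding=E
step 2 (stack(E, D)): towers=[A/C/F/D/E; B] holding=-
step 3 (pickup(B)): towers=[A/C/F/D/E] holding=B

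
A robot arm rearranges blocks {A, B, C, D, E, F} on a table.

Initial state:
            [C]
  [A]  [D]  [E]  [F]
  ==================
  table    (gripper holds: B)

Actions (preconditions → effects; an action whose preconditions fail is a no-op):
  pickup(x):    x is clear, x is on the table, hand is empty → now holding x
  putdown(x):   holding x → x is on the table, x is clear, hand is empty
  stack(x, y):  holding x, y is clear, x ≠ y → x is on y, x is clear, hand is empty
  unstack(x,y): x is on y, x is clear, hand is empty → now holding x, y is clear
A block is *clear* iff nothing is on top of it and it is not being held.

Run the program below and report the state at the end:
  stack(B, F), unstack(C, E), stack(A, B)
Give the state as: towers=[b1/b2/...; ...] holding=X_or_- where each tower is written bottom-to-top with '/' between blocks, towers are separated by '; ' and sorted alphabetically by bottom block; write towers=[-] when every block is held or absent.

towers=[A; D; E; F/B] holding=C

step 1 (stack(B, F)): towers=[A; D; E/C; F/B] holding=-
step 2 (unstack(C, E)): towers=[A; D; E; F/B] holding=C
step 3 (stack(A, B)) [no-op]: towers=[A; D; E; F/B] holding=C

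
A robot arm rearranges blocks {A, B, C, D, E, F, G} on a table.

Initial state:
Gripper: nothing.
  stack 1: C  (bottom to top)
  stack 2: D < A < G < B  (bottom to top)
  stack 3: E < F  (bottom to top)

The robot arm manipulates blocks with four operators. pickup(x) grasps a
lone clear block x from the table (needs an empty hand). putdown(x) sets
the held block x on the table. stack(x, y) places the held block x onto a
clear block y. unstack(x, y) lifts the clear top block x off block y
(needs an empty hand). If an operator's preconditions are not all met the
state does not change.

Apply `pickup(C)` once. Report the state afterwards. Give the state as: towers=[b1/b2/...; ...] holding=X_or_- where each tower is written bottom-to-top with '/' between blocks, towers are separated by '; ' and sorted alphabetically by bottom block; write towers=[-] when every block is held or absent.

before: towers=[C; D/A/G/B; E/F] holding=-
pre[pickup(C)]: clear(C) yes, ontable(C) yes, handempty yes
all met → apply pickup(C)
after:  towers=[D/A/G/B; E/F] holding=C

towers=[D/A/G/B; E/F] holding=C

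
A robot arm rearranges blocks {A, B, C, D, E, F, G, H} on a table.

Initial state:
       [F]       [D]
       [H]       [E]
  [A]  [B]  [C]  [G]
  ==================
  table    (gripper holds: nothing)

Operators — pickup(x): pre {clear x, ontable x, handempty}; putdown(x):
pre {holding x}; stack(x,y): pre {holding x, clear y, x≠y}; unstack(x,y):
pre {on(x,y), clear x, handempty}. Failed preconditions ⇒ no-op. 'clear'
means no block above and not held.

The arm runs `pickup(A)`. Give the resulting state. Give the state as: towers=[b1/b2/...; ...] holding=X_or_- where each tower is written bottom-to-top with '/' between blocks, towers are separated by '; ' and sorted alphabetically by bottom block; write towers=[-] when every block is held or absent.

before: towers=[A; B/H/F; C; G/E/D] holding=-
pre[pickup(A)]: clear(A) ✓, ontable(A) ✓, handempty ✓
all met → apply pickup(A)
after:  towers=[B/H/F; C; G/E/D] holding=A

towers=[B/H/F; C; G/E/D] holding=A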